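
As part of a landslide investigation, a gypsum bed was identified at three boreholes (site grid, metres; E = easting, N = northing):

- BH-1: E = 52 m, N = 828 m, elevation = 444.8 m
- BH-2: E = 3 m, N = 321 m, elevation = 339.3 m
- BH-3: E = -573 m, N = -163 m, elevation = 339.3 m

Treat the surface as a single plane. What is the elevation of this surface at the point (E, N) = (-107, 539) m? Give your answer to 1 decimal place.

Two edge vectors: BH-1→BH-2 = (-49, -507, -105.5), BH-1→BH-3 = (-625, -991, -105.5).
Normal n = (BH-1→BH-2) × (BH-1→BH-3) = (-51062, 60768, -268316).
So ∂z/∂E = −n_x/n_z = −0.19031 and ∂z/∂N = −n_y/n_z = 0.22648.
Intercept c from BH-1: 444.8 + 9.90 − 187.52 = 267.17.
At (-107, 539): z = 20.4 + 122.1 + 267.17 = 409.6 m.

409.6 m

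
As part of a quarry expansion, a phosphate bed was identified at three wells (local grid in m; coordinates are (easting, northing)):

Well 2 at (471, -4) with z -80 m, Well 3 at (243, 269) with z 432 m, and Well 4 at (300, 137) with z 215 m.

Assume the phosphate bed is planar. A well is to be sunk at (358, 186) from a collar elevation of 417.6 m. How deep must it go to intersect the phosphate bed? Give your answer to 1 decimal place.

Two edge vectors: Well 2→Well 3 = (-228, 273, 512), Well 2→Well 4 = (-171, 141, 295).
Normal n = (Well 2→Well 3) × (Well 2→Well 4) = (8343, -20292, 14535).
So ∂z/∂E = −n_x/n_z = −0.57399 and ∂z/∂N = −n_y/n_z = 1.39608.
Intercept c from Well 2: -80 + 270.35 + 5.58 = 195.94.
At (358, 186): z_contact = −205.49 + 259.67 + 195.94 = 250.12 m.
Depth below ground = 417.6 − 250.12 = 167.5 m.

167.5 m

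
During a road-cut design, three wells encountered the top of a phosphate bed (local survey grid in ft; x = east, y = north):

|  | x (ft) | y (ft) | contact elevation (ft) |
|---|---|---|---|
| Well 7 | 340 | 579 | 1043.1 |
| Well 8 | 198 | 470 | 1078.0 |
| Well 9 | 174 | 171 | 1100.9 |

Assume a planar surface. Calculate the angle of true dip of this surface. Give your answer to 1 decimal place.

Let the plane be z = a·x + b·y + c.
Well 8−Well 7: −142a − 109b = 34.9;  Well 9−Well 7: −166a − 408b = 57.8.
Solving gives a = −0.19926, b = −0.06059.
Gradient magnitude |∇z| = √(a² + b²) = √(0.03971 + 0.00367) = 0.20827.
True dip = arctan(0.20827) = 11.8°, dipping toward ENE (azimuth ≈ 073°).

11.8°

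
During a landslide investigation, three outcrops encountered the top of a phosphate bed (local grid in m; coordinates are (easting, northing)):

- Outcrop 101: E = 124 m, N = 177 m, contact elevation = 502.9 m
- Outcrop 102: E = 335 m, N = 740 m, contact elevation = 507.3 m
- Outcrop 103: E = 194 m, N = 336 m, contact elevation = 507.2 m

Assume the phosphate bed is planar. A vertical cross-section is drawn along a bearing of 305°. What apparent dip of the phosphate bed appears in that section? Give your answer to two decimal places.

16.66°

Let the plane be z = a·E + b·N + c.
Outcrop 102−Outcrop 101: 211a + 563b = 4.4;  Outcrop 103−Outcrop 101: 70a + 159b = 4.3.
Solving gives a = 0.29369, b = −0.10225.
Unit vector along 305° is (sin 305°, cos 305°) = (-0.8192, 0.5736).
Slope in that direction = a·(-0.8192) + b·(0.5736) = −0.29922.
Apparent dip = arctan|0.29922| = 16.66° (true dip is 17.3°, so apparent ≤ true as expected).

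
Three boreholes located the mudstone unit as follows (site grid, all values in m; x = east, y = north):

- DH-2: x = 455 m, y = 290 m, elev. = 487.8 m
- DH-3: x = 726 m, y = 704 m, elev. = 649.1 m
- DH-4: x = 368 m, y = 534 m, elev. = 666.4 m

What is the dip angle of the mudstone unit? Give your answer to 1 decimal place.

34.9°

Let the plane be z = a·x + b·y + c.
DH-3−DH-2: 271a + 414b = 161.3;  DH-4−DH-2: −87a + 244b = 178.6.
Solving gives a = −0.33858, b = 0.61124.
Gradient magnitude |∇z| = √(a² + b²) = √(0.11464 + 0.37362) = 0.69875.
True dip = arctan(0.69875) = 34.9°, dipping toward SSE (azimuth ≈ 151°).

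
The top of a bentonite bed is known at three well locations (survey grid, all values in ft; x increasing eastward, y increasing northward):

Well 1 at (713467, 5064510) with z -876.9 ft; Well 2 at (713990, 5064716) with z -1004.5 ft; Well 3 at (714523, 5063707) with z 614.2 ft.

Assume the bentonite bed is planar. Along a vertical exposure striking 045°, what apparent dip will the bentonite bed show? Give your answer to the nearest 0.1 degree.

Two edge vectors: Well 1→Well 2 = (523, 206, -127.6), Well 1→Well 3 = (1056, -803, 1491.1).
Normal n = (Well 1→Well 2) × (Well 1→Well 3) = (204703.8, -914590.9, -637505).
So ∂z/∂x = −n_x/n_z = 0.32110 and ∂z/∂y = −n_y/n_z = −1.43464.
Unit vector along 045° is (sin 45°, cos 45°) = (0.7071, 0.7071).
Slope in that direction = a·(0.7071) + b·(0.7071) = −0.78739.
Apparent dip = arctan|0.78739| = 38.2° (true dip is 55.8°, so apparent ≤ true as expected).

38.2°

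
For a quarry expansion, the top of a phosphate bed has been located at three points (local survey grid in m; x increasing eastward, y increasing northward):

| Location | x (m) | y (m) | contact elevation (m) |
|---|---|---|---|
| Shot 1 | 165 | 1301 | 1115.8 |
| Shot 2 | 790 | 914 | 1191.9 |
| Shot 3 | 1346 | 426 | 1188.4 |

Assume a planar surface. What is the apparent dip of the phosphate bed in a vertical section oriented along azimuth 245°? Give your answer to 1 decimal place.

Let the plane be z = a·x + b·y + c.
Shot 2−Shot 1: 625a − 387b = 76.1;  Shot 3−Shot 1: 1181a − 875b = 72.6.
Solving gives a = 0.42850, b = 0.49538.
Unit vector along 245° is (sin 245°, cos 245°) = (-0.9063, -0.4226).
Slope in that direction = a·(-0.9063) + b·(-0.4226) = −0.59771.
Apparent dip = arctan|0.59771| = 30.9° (true dip is 33.2°, so apparent ≤ true as expected).

30.9°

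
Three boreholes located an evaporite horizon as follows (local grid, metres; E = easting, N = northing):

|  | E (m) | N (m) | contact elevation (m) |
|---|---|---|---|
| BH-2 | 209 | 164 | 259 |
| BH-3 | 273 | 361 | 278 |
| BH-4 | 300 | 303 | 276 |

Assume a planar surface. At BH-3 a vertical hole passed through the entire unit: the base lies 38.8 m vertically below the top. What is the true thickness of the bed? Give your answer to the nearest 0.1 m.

38.6 m

Two edge vectors: BH-2→BH-3 = (64, 197, 19), BH-2→BH-4 = (91, 139, 17).
Normal n = (BH-2→BH-3) × (BH-2→BH-4) = (708, 641, -9031).
So ∂z/∂E = −n_x/n_z = 0.07840 and ∂z/∂N = −n_y/n_z = 0.07098.
|∇z| = √(a²+b²) = 0.10575, so dip δ = arctan(0.10575) = 6.04°.
True thickness = vertical thickness × cos δ = 38.8 × cos 6.04° = 38.6 m.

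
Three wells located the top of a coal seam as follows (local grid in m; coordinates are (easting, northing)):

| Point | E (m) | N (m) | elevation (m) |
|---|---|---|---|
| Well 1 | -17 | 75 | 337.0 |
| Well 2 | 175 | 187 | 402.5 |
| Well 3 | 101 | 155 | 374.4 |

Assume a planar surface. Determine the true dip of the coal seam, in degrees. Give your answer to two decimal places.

28.94°

Let the plane be z = a·E + b·N + c.
Well 2−Well 1: 192a + 112b = 65.5;  Well 3−Well 1: 118a + 80b = 37.4.
Solving gives a = 0.49030, b = −0.25569.
Gradient magnitude |∇z| = √(a² + b²) = √(0.24039 + 0.06538) = 0.55296.
True dip = arctan(0.55296) = 28.94°, dipping toward WNW (azimuth ≈ 298°).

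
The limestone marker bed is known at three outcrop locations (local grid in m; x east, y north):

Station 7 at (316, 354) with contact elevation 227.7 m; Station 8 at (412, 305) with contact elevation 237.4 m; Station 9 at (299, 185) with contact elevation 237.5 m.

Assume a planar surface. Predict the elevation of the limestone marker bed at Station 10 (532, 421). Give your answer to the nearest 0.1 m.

Let the plane be z = a·x + b·y + c.
Station 8−Station 7: 96a − 49b = 9.7;  Station 9−Station 7: −17a − 169b = 9.8.
Solving gives a = 0.06795, b = −0.06482.
Then c = 227.7 − a·316 − b·354 = 229.17.
At (532, 421): z = 36.2 − 27.3 + 229.17 = 238.0 m.

238.0 m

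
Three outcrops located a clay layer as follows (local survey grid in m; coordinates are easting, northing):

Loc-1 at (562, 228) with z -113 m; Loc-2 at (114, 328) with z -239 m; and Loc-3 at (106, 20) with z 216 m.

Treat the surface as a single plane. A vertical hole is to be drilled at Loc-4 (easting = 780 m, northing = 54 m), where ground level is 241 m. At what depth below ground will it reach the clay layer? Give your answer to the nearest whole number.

108 m

Two edge vectors: Loc-1→Loc-2 = (-448, 100, -126), Loc-1→Loc-3 = (-456, -208, 329).
Normal n = (Loc-1→Loc-2) × (Loc-1→Loc-3) = (6692, 204848, 138784).
So ∂z/∂easting = −n_x/n_z = −0.04822 and ∂z/∂northing = −n_y/n_z = −1.47602.
Intercept c from Loc-1: -113 + 27.10 + 336.53 = 250.63.
At (780, 54): z_contact = −37.6 − 79.7 + 250.63 = 133.3 m.
Depth below ground = 241 − 133.3 = 108 m.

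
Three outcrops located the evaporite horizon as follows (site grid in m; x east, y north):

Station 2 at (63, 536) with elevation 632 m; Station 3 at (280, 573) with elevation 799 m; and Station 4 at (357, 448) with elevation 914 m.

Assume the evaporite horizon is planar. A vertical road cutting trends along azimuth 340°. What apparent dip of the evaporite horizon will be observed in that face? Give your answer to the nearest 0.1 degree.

33.7°

Two edge vectors: Station 2→Station 3 = (217, 37, 167), Station 2→Station 4 = (294, -88, 282).
Normal n = (Station 2→Station 3) × (Station 2→Station 4) = (25130, -12096, -29974).
So ∂z/∂x = −n_x/n_z = 0.83839 and ∂z/∂y = −n_y/n_z = −0.40355.
Unit vector along 340° is (sin 340°, cos 340°) = (-0.3420, 0.9397).
Slope in that direction = a·(-0.3420) + b·(0.9397) = −0.66596.
Apparent dip = arctan|0.66596| = 33.7° (true dip is 42.9°, so apparent ≤ true as expected).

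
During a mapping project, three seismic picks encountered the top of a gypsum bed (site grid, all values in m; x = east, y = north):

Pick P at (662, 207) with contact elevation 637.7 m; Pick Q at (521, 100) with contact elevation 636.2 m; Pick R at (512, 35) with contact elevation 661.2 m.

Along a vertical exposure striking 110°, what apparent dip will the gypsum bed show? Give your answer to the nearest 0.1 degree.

Let the plane be z = a·x + b·y + c.
Pick Q−Pick P: −141a − 107b = −1.5;  Pick R−Pick P: −150a − 172b = 23.5.
Solving gives a = 0.33803, b = −0.43142.
Unit vector along 110° is (sin 110°, cos 110°) = (0.9397, -0.3420).
Slope in that direction = a·(0.9397) + b·(-0.3420) = 0.46520.
Apparent dip = arctan|0.46520| = 24.9° (true dip is 28.7°, so apparent ≤ true as expected).

24.9°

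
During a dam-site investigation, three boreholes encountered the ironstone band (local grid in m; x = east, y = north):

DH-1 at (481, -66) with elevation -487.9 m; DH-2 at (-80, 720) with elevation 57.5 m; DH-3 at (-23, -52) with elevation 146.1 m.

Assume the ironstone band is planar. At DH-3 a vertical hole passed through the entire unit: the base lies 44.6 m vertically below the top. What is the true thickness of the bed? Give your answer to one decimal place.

27.4 m

Let the plane be z = a·x + b·y + c.
DH-2−DH-1: −561a + 786b = 545.4;  DH-3−DH-1: −504a + 14b = 634.
Solving gives a = −1.26372, b = −0.20807.
|∇z| = √(a²+b²) = 1.28073, so dip δ = arctan(1.28073) = 52.02°.
True thickness = vertical thickness × cos δ = 44.6 × cos 52.02° = 27.4 m.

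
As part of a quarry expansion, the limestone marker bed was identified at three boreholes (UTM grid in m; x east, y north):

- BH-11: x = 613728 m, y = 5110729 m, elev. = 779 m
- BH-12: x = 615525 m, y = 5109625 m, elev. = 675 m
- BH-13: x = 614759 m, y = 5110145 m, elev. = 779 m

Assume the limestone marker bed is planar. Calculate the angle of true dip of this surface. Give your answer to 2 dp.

54.23°

Let the plane be z = a·x + b·y + c.
BH-12−BH-11: 1797a − 1104b = −104;  BH-13−BH-11: 1031a − 584b = 0.
Solving gives a = 0.68415, b = 1.20780.
Gradient magnitude |∇z| = √(a² + b²) = √(0.46806 + 1.45879) = 1.38811.
True dip = arctan(1.38811) = 54.23°, dipping toward SSW (azimuth ≈ 210°).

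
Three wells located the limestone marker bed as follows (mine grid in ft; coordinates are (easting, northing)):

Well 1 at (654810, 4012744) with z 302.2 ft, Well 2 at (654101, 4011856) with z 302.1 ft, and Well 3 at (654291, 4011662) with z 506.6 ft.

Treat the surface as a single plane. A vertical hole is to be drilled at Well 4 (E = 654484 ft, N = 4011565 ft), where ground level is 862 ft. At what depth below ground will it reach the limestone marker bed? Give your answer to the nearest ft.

Let the plane be z = a·E + b·N + c.
Well 2−Well 1: −709a − 888b = −0.1;  Well 3−Well 1: −519a − 1082b = 204.4.
Solving gives a = 0.59299890, b = −0.47335160.
Then c = 302.2 − a·654810 − b·4012744 = 1511439.37.
At (654484, 4011565): z_contact = 388108.3 − 1898880.7 + 1511439.37 = 667.0 ft.
Depth below ground = 862 − 667.0 = 195 ft.

195 ft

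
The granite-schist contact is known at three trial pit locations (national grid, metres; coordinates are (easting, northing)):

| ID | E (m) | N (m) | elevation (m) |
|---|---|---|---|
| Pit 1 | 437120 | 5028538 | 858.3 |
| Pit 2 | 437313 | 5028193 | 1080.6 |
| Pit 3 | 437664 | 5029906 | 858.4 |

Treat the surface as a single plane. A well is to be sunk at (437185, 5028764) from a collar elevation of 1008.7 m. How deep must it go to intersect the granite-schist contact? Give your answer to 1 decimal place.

Let the plane be z = a·E + b·N + c.
Pit 2−Pit 1: 193a − 345b = 222.3;  Pit 3−Pit 1: 544a + 1368b = 0.1.
Solving gives a = 0.673319032, b = −0.267679498.
Then c = 858.3 − a·437120 − b·5028538 = 1052573.61.
At (437185, 5028764): z_contact = 294364.98 − 1346097.02 + 1052573.61 = 841.57 m.
Depth below ground = 1008.7 − 841.57 = 167.1 m.

167.1 m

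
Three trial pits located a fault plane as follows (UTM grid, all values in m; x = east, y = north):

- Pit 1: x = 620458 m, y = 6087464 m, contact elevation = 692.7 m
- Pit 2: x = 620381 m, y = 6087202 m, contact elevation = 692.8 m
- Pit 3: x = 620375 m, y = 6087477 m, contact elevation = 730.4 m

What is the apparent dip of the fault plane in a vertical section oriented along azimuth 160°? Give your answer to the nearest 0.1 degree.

Let the plane be z = a·x + b·y + c.
Pit 2−Pit 1: −77a − 262b = 0.1;  Pit 3−Pit 1: −83a + 13b = 37.7.
Solving gives a = −0.43429, b = 0.12725.
Unit vector along 160° is (sin 160°, cos 160°) = (0.3420, -0.9397).
Slope in that direction = a·(0.3420) + b·(-0.9397) = −0.26811.
Apparent dip = arctan|0.26811| = 15.0° (true dip is 24.3°, so apparent ≤ true as expected).

15.0°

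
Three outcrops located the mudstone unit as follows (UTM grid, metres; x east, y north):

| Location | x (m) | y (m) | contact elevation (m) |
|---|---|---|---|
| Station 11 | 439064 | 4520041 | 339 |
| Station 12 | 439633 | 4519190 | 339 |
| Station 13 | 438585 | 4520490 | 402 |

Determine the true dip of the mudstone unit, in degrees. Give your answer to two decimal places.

22.97°

Let the plane be z = a·x + b·y + c.
Station 12−Station 11: 569a − 851b = 0;  Station 13−Station 11: −479a + 449b = 63.
Solving gives a = −0.35237, b = −0.23561.
Gradient magnitude |∇z| = √(a² + b²) = √(0.12417 + 0.05551) = 0.42388.
True dip = arctan(0.42388) = 22.97°, dipping toward NE (azimuth ≈ 056°).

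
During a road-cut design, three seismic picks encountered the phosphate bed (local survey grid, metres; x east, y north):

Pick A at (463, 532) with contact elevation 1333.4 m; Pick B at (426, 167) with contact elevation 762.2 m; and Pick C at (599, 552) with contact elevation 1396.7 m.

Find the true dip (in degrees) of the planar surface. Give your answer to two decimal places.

Two edge vectors: Pick A→Pick B = (-37, -365, -571.2), Pick A→Pick C = (136, 20, 63.3).
Normal n = (Pick A→Pick B) × (Pick A→Pick C) = (-11680.5, -75341.1, 48900).
So ∂z/∂x = −n_x/n_z = 0.23887 and ∂z/∂y = −n_y/n_z = 1.54072.
Gradient magnitude |∇z| = √(a² + b²) = √(0.05706 + 2.37381) = 1.55912.
True dip = arctan(1.55912) = 57.32°, dipping toward S (azimuth ≈ 189°).

57.32°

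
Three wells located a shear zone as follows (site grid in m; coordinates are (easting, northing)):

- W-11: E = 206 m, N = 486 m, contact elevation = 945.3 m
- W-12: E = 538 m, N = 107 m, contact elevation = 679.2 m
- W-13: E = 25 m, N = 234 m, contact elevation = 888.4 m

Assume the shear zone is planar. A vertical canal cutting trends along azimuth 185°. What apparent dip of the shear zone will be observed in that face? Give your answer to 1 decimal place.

22.4°

Let the plane be z = a·E + b·N + c.
W-12−W-11: 332a − 379b = −266.1;  W-13−W-11: −181a − 252b = −56.9.
Solving gives a = −0.29877, b = 0.44039.
Unit vector along 185° is (sin 185°, cos 185°) = (-0.0872, -0.9962).
Slope in that direction = a·(-0.0872) + b·(-0.9962) = −0.41267.
Apparent dip = arctan|0.41267| = 22.4° (true dip is 28.0°, so apparent ≤ true as expected).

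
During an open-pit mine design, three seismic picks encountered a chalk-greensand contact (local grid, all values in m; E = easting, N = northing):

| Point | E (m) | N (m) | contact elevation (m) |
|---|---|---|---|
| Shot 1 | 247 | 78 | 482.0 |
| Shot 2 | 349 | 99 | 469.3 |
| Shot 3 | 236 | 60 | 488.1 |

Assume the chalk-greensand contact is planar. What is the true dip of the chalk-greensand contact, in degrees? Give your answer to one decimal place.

Let the plane be z = a·E + b·N + c.
Shot 2−Shot 1: 102a + 21b = −12.7;  Shot 3−Shot 1: −11a − 18b = 6.1.
Solving gives a = −0.06262, b = −0.30062.
Gradient magnitude |∇z| = √(a² + b²) = √(0.00392 + 0.09037) = 0.30708.
True dip = arctan(0.30708) = 17.1°, dipping toward NNE (azimuth ≈ 012°).

17.1°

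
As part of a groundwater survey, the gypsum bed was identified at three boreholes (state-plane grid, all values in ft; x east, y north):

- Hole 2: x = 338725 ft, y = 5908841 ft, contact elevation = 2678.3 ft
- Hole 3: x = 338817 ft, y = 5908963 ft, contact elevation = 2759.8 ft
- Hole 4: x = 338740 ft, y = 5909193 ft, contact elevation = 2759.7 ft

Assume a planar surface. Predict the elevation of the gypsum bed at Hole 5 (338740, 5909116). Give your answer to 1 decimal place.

2743.9 ft

Let the plane be z = a·x + b·y + c.
Hole 3−Hole 2: 92a + 122b = 81.5;  Hole 4−Hole 2: 15a + 352b = 81.4.
Solving gives a = 0.613903253, b = 0.205089350.
Then c = 2678.3 − a·338725 − b·5908841 = −1417106.44.
At (338740, 5909116): z = 207953.6 + 1211896.8 − 1417106.44 = 2743.9 ft.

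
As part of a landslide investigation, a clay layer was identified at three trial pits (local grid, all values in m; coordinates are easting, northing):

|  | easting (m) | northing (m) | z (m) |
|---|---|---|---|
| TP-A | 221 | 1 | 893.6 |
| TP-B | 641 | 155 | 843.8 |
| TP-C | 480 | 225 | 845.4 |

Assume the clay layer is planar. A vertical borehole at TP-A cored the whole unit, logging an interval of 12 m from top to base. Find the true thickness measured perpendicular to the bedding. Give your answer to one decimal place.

11.9 m

Two edge vectors: TP-A→TP-B = (420, 154, -49.8), TP-A→TP-C = (259, 224, -48.2).
Normal n = (TP-A→TP-B) × (TP-A→TP-C) = (3732.4, 7345.8, 54194).
So ∂z/∂easting = −n_x/n_z = −0.06887 and ∂z/∂northing = −n_y/n_z = −0.13555.
|∇z| = √(a²+b²) = 0.15204, so dip δ = arctan(0.15204) = 8.65°.
True thickness = vertical thickness × cos δ = 12 × cos 8.65° = 11.9 m.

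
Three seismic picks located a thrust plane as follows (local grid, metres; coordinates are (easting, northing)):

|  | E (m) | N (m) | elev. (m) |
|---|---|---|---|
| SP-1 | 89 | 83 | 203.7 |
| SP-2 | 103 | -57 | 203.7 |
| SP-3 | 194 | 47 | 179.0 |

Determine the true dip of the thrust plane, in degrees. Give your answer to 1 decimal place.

13.8°

Let the plane be z = a·E + b·N + c.
SP-2−SP-1: 14a − 140b = 0;  SP-3−SP-1: 105a − 36b = −24.7.
Solving gives a = −0.24359, b = −0.02436.
Gradient magnitude |∇z| = √(a² + b²) = √(0.05934 + 0.00059) = 0.24480.
True dip = arctan(0.24480) = 13.8°, dipping toward E (azimuth ≈ 084°).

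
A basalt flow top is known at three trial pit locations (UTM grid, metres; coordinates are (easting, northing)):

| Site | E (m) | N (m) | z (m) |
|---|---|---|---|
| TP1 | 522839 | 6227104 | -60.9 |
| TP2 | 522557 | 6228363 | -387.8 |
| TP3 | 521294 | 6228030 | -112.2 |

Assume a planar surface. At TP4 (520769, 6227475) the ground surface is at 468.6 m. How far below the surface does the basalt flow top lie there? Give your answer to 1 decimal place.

344.9 m

Two edge vectors: TP1→TP2 = (-282, 1259, -326.9), TP1→TP3 = (-1545, 926, -51.3).
Normal n = (TP1→TP2) × (TP1→TP3) = (238122.7, 490593.9, 1684023).
So ∂z/∂E = −n_x/n_z = −0.141401097 and ∂z/∂N = −n_y/n_z = −0.291322565.
Intercept c from TP1: -60.9 + 73930.01 + 1814095.91 = 1887965.02.
At (520769, 6227475): z_contact = −73637.31 − 1814203.99 + 1887965.02 = 123.72 m.
Depth below ground = 468.6 − 123.72 = 344.9 m.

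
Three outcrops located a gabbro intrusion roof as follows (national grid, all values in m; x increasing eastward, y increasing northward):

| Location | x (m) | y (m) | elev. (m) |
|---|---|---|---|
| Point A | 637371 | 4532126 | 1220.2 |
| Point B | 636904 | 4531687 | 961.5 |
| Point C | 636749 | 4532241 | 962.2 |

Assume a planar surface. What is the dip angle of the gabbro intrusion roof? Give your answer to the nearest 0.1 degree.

Two edge vectors: Point A→Point B = (-467, -439, -258.7), Point A→Point C = (-622, 115, -258).
Normal n = (Point A→Point B) × (Point A→Point C) = (143012.5, 40425.4, -326763).
So ∂z/∂x = −n_x/n_z = 0.43766 and ∂z/∂y = −n_y/n_z = 0.12371.
Gradient magnitude |∇z| = √(a² + b²) = √(0.19155 + 0.01531) = 0.45481.
True dip = arctan(0.45481) = 24.5°, dipping toward WSW (azimuth ≈ 254°).

24.5°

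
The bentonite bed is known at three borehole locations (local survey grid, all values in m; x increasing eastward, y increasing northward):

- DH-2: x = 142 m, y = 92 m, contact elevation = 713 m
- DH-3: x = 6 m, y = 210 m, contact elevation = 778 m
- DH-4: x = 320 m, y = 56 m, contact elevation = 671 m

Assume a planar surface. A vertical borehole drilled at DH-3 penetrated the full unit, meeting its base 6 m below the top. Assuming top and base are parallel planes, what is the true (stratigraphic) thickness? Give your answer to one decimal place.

Two edge vectors: DH-2→DH-3 = (-136, 118, 65), DH-2→DH-4 = (178, -36, -42).
Normal n = (DH-2→DH-3) × (DH-2→DH-4) = (-2616, 5858, -16108).
So ∂z/∂x = −n_x/n_z = −0.16240 and ∂z/∂y = −n_y/n_z = 0.36367.
|∇z| = √(a²+b²) = 0.39829, so dip δ = arctan(0.39829) = 21.72°.
True thickness = vertical thickness × cos δ = 6 × cos 21.72° = 5.6 m.

5.6 m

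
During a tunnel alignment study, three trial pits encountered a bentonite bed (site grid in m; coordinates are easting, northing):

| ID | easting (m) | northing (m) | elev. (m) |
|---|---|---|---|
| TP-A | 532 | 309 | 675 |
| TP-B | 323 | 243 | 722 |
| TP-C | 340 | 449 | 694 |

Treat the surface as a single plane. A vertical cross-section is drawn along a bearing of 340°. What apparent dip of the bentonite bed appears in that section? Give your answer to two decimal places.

Two edge vectors: TP-A→TP-B = (-209, -66, 47), TP-A→TP-C = (-192, 140, 19).
Normal n = (TP-A→TP-B) × (TP-A→TP-C) = (-7834, -5053, -41932).
So ∂z/∂easting = −n_x/n_z = −0.18683 and ∂z/∂northing = −n_y/n_z = −0.12050.
Unit vector along 340° is (sin 340°, cos 340°) = (-0.3420, 0.9397).
Slope in that direction = a·(-0.3420) + b·(0.9397) = −0.04934.
Apparent dip = arctan|0.04934| = 2.82° (true dip is 12.5°, so apparent ≤ true as expected).

2.82°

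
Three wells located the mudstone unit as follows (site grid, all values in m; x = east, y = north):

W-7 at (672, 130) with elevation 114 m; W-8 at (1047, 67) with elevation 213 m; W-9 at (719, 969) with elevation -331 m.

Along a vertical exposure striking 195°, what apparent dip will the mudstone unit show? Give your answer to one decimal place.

Let the plane be z = a·x + b·y + c.
W-8−W-7: 375a − 63b = 99;  W-9−W-7: 47a + 839b = −445.
Solving gives a = 0.17326, b = −0.54010.
Unit vector along 195° is (sin 195°, cos 195°) = (-0.2588, -0.9659).
Slope in that direction = a·(-0.2588) + b·(-0.9659) = 0.47685.
Apparent dip = arctan|0.47685| = 25.5° (true dip is 29.6°, so apparent ≤ true as expected).

25.5°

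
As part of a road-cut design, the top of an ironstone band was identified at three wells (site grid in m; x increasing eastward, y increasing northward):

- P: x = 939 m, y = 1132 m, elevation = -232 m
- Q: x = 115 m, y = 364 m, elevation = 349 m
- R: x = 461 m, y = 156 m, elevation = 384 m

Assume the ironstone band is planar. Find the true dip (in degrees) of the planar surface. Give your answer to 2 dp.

Let the plane be z = a·x + b·y + c.
Q−P: −824a − 768b = 581;  R−P: −478a − 976b = 616.
Solving gives a = −0.21497, b = −0.52586.
Gradient magnitude |∇z| = √(a² + b²) = √(0.04621 + 0.27653) = 0.56811.
True dip = arctan(0.56811) = 29.60°, dipping toward NNE (azimuth ≈ 022°).

29.60°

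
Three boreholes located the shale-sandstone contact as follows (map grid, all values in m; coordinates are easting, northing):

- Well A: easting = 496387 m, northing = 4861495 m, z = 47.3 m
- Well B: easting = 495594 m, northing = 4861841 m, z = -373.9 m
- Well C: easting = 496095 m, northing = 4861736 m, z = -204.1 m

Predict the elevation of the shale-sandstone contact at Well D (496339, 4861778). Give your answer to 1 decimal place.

-200.4 m

Let the plane be z = a·easting + b·northing + c.
Well B−Well A: −793a + 346b = −421.2;  Well C−Well A: −292a + 241b = −251.4.
Solving gives a = 0.161241549, b = −0.847790322.
Then c = 47.3 − a·496387 − b·4861495 = 4041537.50.
At (496339, 4861778): z = 80030.5 − 4121768.3 + 4041537.50 = -200.4 m.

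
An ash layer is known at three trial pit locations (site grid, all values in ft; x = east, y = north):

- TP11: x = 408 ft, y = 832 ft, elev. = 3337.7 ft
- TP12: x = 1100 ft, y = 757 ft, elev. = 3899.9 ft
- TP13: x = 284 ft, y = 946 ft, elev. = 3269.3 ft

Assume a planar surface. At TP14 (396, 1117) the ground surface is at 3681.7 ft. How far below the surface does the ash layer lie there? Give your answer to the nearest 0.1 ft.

262.5 ft

Let the plane be z = a·x + b·y + c.
TP12−TP11: 692a − 75b = 562.2;  TP13−TP11: −124a + 114b = −68.4.
Solving gives a = 0.847284, b = 0.321607.
Then c = 3337.7 − a·408 − b·832 = 2724.43.
At (396, 1117): z_contact = 335.52 + 359.24 + 2724.43 = 3419.19 ft.
Depth below ground = 3681.7 − 3419.19 = 262.5 ft.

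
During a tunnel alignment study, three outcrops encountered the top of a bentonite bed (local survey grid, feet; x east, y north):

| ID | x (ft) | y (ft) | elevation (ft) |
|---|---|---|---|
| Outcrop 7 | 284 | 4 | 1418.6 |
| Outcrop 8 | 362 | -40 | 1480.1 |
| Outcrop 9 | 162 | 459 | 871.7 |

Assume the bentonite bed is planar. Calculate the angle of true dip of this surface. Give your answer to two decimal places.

Let the plane be z = a·x + b·y + c.
Outcrop 8−Outcrop 7: 78a − 44b = 61.5;  Outcrop 9−Outcrop 7: −122a + 455b = −546.9.
Solving gives a = 0.13010, b = −1.16709.
Gradient magnitude |∇z| = √(a² + b²) = √(0.01693 + 1.36211) = 1.17432.
True dip = arctan(1.17432) = 49.58°, dipping toward N (azimuth ≈ 354°).

49.58°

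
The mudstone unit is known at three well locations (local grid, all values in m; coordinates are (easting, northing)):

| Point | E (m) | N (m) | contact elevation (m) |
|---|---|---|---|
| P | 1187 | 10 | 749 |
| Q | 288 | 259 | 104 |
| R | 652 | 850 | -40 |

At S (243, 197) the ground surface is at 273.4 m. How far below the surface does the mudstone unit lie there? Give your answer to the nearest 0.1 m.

158.1 m

Let the plane be z = a·E + b·N + c.
Q−P: −899a + 249b = −645;  R−P: −535a + 840b = −789.
Solving gives a = 0.555256, b = −0.585640.
Then c = 749 − a·1187 − b·10 = 95.77.
At (243, 197): z_contact = 134.93 − 115.37 + 95.77 = 115.32 m.
Depth below ground = 273.4 − 115.32 = 158.1 m.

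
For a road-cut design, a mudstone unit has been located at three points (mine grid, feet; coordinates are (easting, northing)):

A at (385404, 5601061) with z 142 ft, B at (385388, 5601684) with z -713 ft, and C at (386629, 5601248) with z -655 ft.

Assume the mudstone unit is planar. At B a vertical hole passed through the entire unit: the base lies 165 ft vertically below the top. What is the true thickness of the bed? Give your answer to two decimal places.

Two edge vectors: A→B = (-16, 623, -855), A→C = (1225, 187, -797).
Normal n = (A→B) × (A→C) = (-336646, -1060127, -766167).
So ∂z/∂E = −n_x/n_z = −0.43939 and ∂z/∂N = −n_y/n_z = −1.38368.
|∇z| = √(a²+b²) = 1.45177, so dip δ = arctan(1.45177) = 55.44°.
True thickness = vertical thickness × cos δ = 165 × cos 55.44° = 93.60 ft.

93.60 ft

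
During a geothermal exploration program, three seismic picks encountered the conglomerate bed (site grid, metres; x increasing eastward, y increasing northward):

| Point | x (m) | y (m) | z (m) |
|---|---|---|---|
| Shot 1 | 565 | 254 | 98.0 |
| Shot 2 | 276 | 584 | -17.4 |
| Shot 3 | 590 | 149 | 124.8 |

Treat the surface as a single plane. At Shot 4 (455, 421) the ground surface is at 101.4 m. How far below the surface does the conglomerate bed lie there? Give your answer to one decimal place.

Let the plane be z = a·x + b·y + c.
Shot 2−Shot 1: −289a + 330b = −115.4;  Shot 3−Shot 1: 25a − 105b = 26.8.
Solving gives a = 0.14813, b = −0.21997.
Then c = 98 − a·565 − b·254 = 70.18.
At (455, 421): z_contact = 67.40 − 92.61 + 70.18 = 44.97 m.
Depth below ground = 101.4 − 44.97 = 56.4 m.

56.4 m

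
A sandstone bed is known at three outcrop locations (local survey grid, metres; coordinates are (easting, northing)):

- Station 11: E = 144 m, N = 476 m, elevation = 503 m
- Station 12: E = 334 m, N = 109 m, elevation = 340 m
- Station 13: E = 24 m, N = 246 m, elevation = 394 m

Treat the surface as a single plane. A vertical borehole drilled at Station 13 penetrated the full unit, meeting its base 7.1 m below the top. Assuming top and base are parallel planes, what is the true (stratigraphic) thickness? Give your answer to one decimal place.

6.5 m

Two edge vectors: Station 11→Station 12 = (190, -367, -163), Station 11→Station 13 = (-120, -230, -109).
Normal n = (Station 11→Station 12) × (Station 11→Station 13) = (2513, 40270, -87740).
So ∂z/∂E = −n_x/n_z = 0.02864 and ∂z/∂N = −n_y/n_z = 0.45897.
|∇z| = √(a²+b²) = 0.45986, so dip δ = arctan(0.45986) = 24.70°.
True thickness = vertical thickness × cos δ = 7.1 × cos 24.70° = 6.5 m.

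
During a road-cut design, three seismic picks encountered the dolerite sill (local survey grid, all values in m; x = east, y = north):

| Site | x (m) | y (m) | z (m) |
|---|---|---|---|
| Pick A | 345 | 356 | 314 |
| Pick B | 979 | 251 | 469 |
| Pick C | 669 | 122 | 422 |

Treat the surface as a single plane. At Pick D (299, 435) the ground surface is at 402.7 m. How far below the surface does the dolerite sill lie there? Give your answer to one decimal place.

Let the plane be z = a·x + b·y + c.
Pick B−Pick A: 634a − 105b = 155;  Pick C−Pick A: 324a − 234b = 108.
Solving gives a = 0.21804, b = −0.15963.
Then c = 314 − a·345 − b·356 = 295.61.
At (299, 435): z_contact = 65.19 − 69.44 + 295.61 = 291.36 m.
Depth below ground = 402.7 − 291.36 = 111.3 m.

111.3 m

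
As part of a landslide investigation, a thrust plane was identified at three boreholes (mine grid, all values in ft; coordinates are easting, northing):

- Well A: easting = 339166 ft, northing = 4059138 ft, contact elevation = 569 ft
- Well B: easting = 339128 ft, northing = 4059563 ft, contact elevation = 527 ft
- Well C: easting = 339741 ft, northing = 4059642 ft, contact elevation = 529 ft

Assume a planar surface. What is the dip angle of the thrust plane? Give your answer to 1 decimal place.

Two edge vectors: Well A→Well B = (-38, 425, -42), Well A→Well C = (575, 504, -40).
Normal n = (Well A→Well B) × (Well A→Well C) = (4168, -25670, -263527).
So ∂z/∂easting = −n_x/n_z = 0.01582 and ∂z/∂northing = −n_y/n_z = −0.09741.
Gradient magnitude |∇z| = √(a² + b²) = √(0.00025 + 0.00949) = 0.09869.
True dip = arctan(0.09869) = 5.6°, dipping toward N (azimuth ≈ 351°).

5.6°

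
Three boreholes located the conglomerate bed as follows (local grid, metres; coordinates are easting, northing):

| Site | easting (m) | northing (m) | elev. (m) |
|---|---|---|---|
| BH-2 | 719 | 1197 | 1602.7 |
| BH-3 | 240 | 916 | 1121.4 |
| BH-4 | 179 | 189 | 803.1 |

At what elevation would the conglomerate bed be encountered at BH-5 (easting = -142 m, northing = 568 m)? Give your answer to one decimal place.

Two edge vectors: BH-2→BH-3 = (-479, -281, -481.3), BH-2→BH-4 = (-540, -1008, -799.6).
Normal n = (BH-2→BH-3) × (BH-2→BH-4) = (-260462.8, -123106.4, 331092).
So ∂z/∂easting = −n_x/n_z = 0.786678 and ∂z/∂northing = −n_y/n_z = 0.371819.
Intercept c from BH-2: 1602.7 − 565.62 − 445.07 = 592.01.
At (-142, 568): z = −111.7 + 211.2 + 592.01 = 691.5 m.

691.5 m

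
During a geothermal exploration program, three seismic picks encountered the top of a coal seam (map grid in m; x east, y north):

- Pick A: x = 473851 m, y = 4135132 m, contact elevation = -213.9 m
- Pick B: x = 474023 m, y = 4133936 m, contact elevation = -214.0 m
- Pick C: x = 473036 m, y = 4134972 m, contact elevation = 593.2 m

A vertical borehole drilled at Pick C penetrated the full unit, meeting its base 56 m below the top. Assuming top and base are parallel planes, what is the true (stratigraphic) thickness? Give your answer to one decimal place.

40.1 m

Two edge vectors: Pick A→Pick B = (172, -1196, -0.1), Pick A→Pick C = (-815, -160, 807.1).
Normal n = (Pick A→Pick B) × (Pick A→Pick C) = (-965307.6, -138739.7, -1002260).
So ∂z/∂x = −n_x/n_z = −0.96313 and ∂z/∂y = −n_y/n_z = −0.13843.
|∇z| = √(a²+b²) = 0.97303, so dip δ = arctan(0.97303) = 44.22°.
True thickness = vertical thickness × cos δ = 56 × cos 44.22° = 40.1 m.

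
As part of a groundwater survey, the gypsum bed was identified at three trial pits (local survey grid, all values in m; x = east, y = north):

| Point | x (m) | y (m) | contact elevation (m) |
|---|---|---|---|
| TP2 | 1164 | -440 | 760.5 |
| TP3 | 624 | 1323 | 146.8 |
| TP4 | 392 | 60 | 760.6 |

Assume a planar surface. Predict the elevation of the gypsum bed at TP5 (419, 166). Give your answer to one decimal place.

707.0 m

Two edge vectors: TP2→TP3 = (-540, 1763, -613.7), TP2→TP4 = (-772, 500, 0.1).
Normal n = (TP2→TP3) × (TP2→TP4) = (307026.3, 473830.4, 1091036).
So ∂z/∂x = −n_x/n_z = −0.281408 and ∂z/∂y = −n_y/n_z = −0.434294.
Intercept c from TP2: 760.5 + 327.56 − 191.09 = 896.97.
At (419, 166): z = −117.9 − 72.1 + 896.97 = 707.0 m.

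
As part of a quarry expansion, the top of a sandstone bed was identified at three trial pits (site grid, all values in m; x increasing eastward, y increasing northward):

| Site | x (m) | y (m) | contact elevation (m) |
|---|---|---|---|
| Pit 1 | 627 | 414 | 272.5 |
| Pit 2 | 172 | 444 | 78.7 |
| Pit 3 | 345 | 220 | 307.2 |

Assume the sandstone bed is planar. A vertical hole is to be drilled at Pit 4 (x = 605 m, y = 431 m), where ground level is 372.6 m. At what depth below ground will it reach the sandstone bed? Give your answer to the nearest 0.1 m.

120.8 m

Two edge vectors: Pit 1→Pit 2 = (-455, 30, -193.8), Pit 1→Pit 3 = (-282, -194, 34.7).
Normal n = (Pit 1→Pit 2) × (Pit 1→Pit 3) = (-36556.2, 70440.1, 96730).
So ∂z/∂x = −n_x/n_z = 0.37792 and ∂z/∂y = −n_y/n_z = −0.72821.
Intercept c from Pit 1: 272.5 − 236.96 + 301.48 = 337.02.
At (605, 431): z_contact = 228.64 − 313.86 + 337.02 = 251.81 m.
Depth below ground = 372.6 − 251.81 = 120.8 m.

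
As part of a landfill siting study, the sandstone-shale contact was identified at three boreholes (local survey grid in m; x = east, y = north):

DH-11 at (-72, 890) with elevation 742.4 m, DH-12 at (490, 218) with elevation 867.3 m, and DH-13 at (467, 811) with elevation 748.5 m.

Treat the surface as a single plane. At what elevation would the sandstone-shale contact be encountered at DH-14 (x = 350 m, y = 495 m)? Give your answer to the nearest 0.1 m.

814.2 m

Let the plane be z = a·x + b·y + c.
DH-12−DH-11: 562a − 672b = 124.9;  DH-13−DH-11: 539a − 79b = 6.1.
Solving gives a = −0.01815, b = −0.20104.
Then c = 742.4 − a·-72 − b·890 = 920.02.
At (350, 495): z = −6.4 − 99.5 + 920.02 = 814.2 m.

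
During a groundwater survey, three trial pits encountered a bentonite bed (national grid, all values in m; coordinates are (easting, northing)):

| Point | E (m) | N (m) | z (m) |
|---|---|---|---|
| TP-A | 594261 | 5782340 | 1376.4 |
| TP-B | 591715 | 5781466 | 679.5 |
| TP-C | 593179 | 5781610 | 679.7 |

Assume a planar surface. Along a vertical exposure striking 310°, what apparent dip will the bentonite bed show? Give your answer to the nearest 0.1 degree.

Two edge vectors: TP-A→TP-B = (-2546, -874, -696.9), TP-A→TP-C = (-1082, -730, -696.7).
Normal n = (TP-A→TP-B) × (TP-A→TP-C) = (100178.8, -1019752.4, 912912).
So ∂z/∂E = −n_x/n_z = −0.10974 and ∂z/∂N = −n_y/n_z = 1.11703.
Unit vector along 310° is (sin 310°, cos 310°) = (-0.7660, 0.6428).
Slope in that direction = a·(-0.7660) + b·(0.6428) = 0.80208.
Apparent dip = arctan|0.80208| = 38.7° (true dip is 48.3°, so apparent ≤ true as expected).

38.7°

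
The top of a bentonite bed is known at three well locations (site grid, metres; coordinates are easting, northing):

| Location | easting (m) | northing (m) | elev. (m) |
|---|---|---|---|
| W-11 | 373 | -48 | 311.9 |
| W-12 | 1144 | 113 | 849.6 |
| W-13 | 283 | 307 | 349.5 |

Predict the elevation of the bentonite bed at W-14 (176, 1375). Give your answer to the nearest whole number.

Two edge vectors: W-11→W-12 = (771, 161, 537.7), W-11→W-13 = (-90, 355, 37.6).
Normal n = (W-11→W-12) × (W-11→W-13) = (-184829.9, -77382.6, 288195).
So ∂z/∂easting = −n_x/n_z = 0.64134 and ∂z/∂northing = −n_y/n_z = 0.26851.
Intercept c from W-11: 311.9 − 239.22 + 12.89 = 85.57.
At (176, 1375): z = 112.9 + 369.2 + 85.57 = 567.6 m.

568 m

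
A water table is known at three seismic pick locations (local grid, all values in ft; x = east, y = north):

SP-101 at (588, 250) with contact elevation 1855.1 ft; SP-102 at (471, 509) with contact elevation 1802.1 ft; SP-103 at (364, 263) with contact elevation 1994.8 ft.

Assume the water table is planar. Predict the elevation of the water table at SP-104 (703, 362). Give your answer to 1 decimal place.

1724.1 ft

Two edge vectors: SP-101→SP-102 = (-117, 259, -53), SP-101→SP-103 = (-224, 13, 139.7).
Normal n = (SP-101→SP-102) × (SP-101→SP-103) = (36871.3, 28216.9, 56495).
So ∂z/∂x = −n_x/n_z = −0.65265 and ∂z/∂y = −n_y/n_z = −0.49946.
Intercept c from SP-101: 1855.1 + 383.76 + 124.86 = 2363.72.
At (703, 362): z = −458.8 − 180.8 + 2363.72 = 1724.1 ft.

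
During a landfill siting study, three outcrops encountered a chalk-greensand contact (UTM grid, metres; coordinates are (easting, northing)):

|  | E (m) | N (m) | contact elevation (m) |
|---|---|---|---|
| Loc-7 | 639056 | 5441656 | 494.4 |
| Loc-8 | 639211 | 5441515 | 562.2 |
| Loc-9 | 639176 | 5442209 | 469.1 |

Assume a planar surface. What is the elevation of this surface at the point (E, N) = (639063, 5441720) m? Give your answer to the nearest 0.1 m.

Two edge vectors: Loc-7→Loc-8 = (155, -141, 67.8), Loc-7→Loc-9 = (120, 553, -25.3).
Normal n = (Loc-7→Loc-8) × (Loc-7→Loc-9) = (-33926.1, 12057.5, 102635).
So ∂z/∂E = −n_x/n_z = 0.330550982 and ∂z/∂N = −n_y/n_z = −0.117479417.
Intercept c from Loc-7: 494.4 − 211240.59 + 639282.58 = 428536.39.
At (639063, 5441720): z = 211242.9 − 639290.1 + 428536.39 = 489.2 m.

489.2 m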